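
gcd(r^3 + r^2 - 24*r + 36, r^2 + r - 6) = r - 2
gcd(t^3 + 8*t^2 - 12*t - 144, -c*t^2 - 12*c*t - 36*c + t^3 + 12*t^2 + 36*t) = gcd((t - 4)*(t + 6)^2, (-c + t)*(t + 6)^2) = t^2 + 12*t + 36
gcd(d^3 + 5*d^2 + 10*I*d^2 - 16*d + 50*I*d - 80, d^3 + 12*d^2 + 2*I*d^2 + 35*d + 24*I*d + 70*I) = d^2 + d*(5 + 2*I) + 10*I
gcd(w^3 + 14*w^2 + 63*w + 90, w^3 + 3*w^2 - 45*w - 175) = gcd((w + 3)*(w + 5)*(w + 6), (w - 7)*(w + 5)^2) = w + 5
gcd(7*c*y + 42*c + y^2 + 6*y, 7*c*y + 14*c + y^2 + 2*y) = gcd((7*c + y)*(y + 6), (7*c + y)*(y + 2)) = 7*c + y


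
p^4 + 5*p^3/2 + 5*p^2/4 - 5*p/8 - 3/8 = (p - 1/2)*(p + 1/2)*(p + 1)*(p + 3/2)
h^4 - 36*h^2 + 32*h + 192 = (h - 4)^2*(h + 2)*(h + 6)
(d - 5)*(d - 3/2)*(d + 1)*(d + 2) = d^4 - 7*d^3/2 - 10*d^2 + 19*d/2 + 15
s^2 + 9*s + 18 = (s + 3)*(s + 6)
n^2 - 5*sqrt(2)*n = n*(n - 5*sqrt(2))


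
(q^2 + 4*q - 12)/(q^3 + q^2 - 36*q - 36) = (q - 2)/(q^2 - 5*q - 6)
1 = 1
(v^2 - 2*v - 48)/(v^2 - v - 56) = (v + 6)/(v + 7)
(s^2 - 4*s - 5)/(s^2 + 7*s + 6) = (s - 5)/(s + 6)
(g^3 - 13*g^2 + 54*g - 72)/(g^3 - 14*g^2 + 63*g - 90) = (g - 4)/(g - 5)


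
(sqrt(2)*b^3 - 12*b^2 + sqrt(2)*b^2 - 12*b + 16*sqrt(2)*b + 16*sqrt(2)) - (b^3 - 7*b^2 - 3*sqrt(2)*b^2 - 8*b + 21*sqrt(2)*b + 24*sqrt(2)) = -b^3 + sqrt(2)*b^3 - 5*b^2 + 4*sqrt(2)*b^2 - 5*sqrt(2)*b - 4*b - 8*sqrt(2)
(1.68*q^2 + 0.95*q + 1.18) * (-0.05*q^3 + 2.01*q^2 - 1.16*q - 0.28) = -0.084*q^5 + 3.3293*q^4 - 0.0983000000000001*q^3 + 0.7994*q^2 - 1.6348*q - 0.3304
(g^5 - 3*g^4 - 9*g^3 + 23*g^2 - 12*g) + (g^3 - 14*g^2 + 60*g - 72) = g^5 - 3*g^4 - 8*g^3 + 9*g^2 + 48*g - 72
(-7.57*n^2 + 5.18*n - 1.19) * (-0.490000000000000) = 3.7093*n^2 - 2.5382*n + 0.5831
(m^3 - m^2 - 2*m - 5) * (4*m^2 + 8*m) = 4*m^5 + 4*m^4 - 16*m^3 - 36*m^2 - 40*m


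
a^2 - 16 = (a - 4)*(a + 4)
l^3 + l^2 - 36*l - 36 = (l - 6)*(l + 1)*(l + 6)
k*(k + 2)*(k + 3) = k^3 + 5*k^2 + 6*k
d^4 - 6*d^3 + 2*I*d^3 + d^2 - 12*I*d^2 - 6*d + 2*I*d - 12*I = (d - 6)*(d - I)*(d + I)*(d + 2*I)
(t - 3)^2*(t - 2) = t^3 - 8*t^2 + 21*t - 18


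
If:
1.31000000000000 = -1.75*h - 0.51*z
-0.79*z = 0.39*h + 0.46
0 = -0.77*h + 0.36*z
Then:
No Solution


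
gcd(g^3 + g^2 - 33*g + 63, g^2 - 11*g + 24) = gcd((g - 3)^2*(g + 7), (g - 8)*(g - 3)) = g - 3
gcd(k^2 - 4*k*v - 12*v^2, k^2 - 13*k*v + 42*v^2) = -k + 6*v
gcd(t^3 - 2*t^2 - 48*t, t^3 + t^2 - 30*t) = t^2 + 6*t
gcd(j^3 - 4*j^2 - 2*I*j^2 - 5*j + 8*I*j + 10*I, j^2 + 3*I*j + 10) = j - 2*I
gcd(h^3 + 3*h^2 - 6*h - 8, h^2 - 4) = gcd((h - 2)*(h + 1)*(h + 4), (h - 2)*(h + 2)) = h - 2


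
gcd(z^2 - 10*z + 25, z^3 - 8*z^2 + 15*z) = z - 5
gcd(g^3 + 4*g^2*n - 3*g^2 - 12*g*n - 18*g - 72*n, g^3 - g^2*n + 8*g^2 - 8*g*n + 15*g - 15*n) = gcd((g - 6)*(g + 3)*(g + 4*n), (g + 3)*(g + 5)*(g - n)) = g + 3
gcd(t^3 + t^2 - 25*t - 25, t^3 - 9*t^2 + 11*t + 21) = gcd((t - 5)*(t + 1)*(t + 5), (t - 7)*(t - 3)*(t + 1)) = t + 1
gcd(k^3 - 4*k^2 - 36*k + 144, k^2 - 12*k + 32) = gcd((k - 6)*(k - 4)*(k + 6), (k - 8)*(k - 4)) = k - 4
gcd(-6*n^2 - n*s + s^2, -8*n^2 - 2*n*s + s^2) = 2*n + s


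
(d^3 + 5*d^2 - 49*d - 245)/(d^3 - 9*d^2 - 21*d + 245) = (d + 7)/(d - 7)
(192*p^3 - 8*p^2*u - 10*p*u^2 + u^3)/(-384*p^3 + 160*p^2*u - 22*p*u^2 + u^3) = (-4*p - u)/(8*p - u)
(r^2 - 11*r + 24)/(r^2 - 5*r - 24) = (r - 3)/(r + 3)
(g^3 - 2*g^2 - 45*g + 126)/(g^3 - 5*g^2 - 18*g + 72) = (g + 7)/(g + 4)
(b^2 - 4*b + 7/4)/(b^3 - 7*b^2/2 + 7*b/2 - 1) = (b - 7/2)/(b^2 - 3*b + 2)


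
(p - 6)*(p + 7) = p^2 + p - 42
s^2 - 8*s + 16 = (s - 4)^2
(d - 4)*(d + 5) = d^2 + d - 20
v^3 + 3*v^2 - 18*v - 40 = (v - 4)*(v + 2)*(v + 5)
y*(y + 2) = y^2 + 2*y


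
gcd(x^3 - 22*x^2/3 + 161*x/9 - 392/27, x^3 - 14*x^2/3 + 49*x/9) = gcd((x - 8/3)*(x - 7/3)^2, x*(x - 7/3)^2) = x^2 - 14*x/3 + 49/9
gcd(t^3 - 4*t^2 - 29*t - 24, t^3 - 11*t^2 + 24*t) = t - 8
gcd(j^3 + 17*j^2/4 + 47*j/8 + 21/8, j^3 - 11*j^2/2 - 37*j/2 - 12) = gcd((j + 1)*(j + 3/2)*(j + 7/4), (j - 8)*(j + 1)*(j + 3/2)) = j^2 + 5*j/2 + 3/2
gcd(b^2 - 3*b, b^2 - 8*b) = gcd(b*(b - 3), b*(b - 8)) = b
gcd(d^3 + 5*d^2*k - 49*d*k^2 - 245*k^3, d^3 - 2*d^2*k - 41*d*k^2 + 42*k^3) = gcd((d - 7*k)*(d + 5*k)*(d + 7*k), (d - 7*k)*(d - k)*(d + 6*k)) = d - 7*k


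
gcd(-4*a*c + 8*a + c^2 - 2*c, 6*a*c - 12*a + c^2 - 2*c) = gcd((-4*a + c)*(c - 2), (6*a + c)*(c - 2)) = c - 2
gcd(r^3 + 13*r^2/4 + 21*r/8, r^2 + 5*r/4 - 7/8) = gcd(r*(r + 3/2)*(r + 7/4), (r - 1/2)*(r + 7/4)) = r + 7/4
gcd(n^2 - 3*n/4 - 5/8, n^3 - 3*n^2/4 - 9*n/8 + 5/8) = n - 5/4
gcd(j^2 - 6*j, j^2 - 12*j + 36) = j - 6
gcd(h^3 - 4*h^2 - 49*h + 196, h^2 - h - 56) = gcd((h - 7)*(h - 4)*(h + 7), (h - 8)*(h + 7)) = h + 7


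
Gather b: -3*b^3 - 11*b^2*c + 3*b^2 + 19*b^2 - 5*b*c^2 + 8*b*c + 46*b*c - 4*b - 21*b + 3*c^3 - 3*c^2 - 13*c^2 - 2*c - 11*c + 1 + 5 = -3*b^3 + b^2*(22 - 11*c) + b*(-5*c^2 + 54*c - 25) + 3*c^3 - 16*c^2 - 13*c + 6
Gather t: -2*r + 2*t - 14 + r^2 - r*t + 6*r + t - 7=r^2 + 4*r + t*(3 - r) - 21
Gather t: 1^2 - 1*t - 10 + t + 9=0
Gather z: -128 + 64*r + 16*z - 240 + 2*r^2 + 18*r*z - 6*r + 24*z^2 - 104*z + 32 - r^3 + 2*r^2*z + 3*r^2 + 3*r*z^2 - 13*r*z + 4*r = -r^3 + 5*r^2 + 62*r + z^2*(3*r + 24) + z*(2*r^2 + 5*r - 88) - 336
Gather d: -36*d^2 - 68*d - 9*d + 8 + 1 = -36*d^2 - 77*d + 9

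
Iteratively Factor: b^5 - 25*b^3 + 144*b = (b + 4)*(b^4 - 4*b^3 - 9*b^2 + 36*b) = b*(b + 4)*(b^3 - 4*b^2 - 9*b + 36) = b*(b - 3)*(b + 4)*(b^2 - b - 12) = b*(b - 3)*(b + 3)*(b + 4)*(b - 4)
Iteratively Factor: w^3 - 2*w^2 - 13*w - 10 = (w + 1)*(w^2 - 3*w - 10) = (w - 5)*(w + 1)*(w + 2)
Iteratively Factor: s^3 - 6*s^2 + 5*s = (s - 1)*(s^2 - 5*s) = (s - 5)*(s - 1)*(s)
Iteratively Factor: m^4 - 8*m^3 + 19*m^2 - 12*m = (m)*(m^3 - 8*m^2 + 19*m - 12) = m*(m - 3)*(m^2 - 5*m + 4) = m*(m - 4)*(m - 3)*(m - 1)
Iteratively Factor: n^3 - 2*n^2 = (n)*(n^2 - 2*n) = n*(n - 2)*(n)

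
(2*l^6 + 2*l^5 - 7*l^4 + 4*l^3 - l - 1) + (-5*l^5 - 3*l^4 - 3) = 2*l^6 - 3*l^5 - 10*l^4 + 4*l^3 - l - 4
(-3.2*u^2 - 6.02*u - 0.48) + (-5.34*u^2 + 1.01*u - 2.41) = -8.54*u^2 - 5.01*u - 2.89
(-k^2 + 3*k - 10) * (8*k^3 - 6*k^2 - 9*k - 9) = -8*k^5 + 30*k^4 - 89*k^3 + 42*k^2 + 63*k + 90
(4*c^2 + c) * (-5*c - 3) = -20*c^3 - 17*c^2 - 3*c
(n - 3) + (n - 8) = 2*n - 11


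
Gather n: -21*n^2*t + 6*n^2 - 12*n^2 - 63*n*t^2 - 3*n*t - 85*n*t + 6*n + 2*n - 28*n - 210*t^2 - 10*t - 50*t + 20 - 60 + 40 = n^2*(-21*t - 6) + n*(-63*t^2 - 88*t - 20) - 210*t^2 - 60*t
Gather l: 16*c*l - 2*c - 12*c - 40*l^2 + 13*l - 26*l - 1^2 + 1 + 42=-14*c - 40*l^2 + l*(16*c - 13) + 42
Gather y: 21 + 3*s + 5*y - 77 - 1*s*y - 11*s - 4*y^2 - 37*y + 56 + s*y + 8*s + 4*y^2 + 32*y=0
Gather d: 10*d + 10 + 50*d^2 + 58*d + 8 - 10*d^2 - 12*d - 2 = 40*d^2 + 56*d + 16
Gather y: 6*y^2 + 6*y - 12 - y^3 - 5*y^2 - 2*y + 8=-y^3 + y^2 + 4*y - 4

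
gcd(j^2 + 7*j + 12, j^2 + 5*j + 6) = j + 3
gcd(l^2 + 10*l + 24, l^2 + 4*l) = l + 4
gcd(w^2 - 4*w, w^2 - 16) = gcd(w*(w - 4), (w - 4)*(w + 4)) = w - 4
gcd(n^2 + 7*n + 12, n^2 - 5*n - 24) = n + 3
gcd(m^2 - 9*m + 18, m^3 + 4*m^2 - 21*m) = m - 3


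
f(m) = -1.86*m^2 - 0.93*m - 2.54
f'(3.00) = -12.09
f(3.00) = -22.07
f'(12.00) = -45.57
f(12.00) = -281.54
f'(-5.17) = 18.30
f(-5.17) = -47.45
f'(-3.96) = 13.80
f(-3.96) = -28.02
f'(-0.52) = 1.00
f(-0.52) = -2.56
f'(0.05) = -1.12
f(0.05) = -2.59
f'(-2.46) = 8.22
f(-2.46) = -11.51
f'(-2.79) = 9.45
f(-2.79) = -14.42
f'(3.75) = -14.88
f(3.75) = -32.18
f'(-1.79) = 5.73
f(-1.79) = -6.83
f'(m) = -3.72*m - 0.93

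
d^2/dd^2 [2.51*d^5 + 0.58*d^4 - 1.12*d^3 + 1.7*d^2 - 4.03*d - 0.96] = 50.2*d^3 + 6.96*d^2 - 6.72*d + 3.4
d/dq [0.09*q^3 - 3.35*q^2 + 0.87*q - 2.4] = 0.27*q^2 - 6.7*q + 0.87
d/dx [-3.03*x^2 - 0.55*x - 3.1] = -6.06*x - 0.55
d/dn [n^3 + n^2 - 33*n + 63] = 3*n^2 + 2*n - 33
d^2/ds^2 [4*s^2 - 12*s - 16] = 8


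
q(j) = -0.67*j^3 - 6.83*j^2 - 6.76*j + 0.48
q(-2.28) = -11.67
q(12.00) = -2221.92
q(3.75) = -156.25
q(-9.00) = -3.48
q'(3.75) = -86.25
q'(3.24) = -72.12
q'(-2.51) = 14.86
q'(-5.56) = 7.05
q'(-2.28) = 13.94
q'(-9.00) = -46.63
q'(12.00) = -460.12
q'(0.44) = -13.16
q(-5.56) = -57.91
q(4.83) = -267.00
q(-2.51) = -14.99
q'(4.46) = -107.67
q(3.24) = -115.91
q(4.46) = -224.97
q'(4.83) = -119.63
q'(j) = -2.01*j^2 - 13.66*j - 6.76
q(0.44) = -3.87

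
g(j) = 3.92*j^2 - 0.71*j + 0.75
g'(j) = 7.84*j - 0.71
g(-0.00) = 0.75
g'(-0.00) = -0.71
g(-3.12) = 41.12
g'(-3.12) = -25.17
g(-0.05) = 0.80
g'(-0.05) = -1.10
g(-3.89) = 62.83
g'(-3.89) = -31.21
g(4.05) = 62.17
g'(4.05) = 31.04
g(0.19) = 0.76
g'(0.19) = 0.78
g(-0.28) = 1.26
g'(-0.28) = -2.91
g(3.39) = 43.39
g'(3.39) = 25.87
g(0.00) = 0.75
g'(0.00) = -0.71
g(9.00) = 311.88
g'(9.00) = 69.85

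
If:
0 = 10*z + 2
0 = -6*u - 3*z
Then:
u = 1/10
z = -1/5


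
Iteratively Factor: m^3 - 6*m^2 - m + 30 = (m - 3)*(m^2 - 3*m - 10) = (m - 5)*(m - 3)*(m + 2)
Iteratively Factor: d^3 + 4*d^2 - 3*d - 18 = (d + 3)*(d^2 + d - 6) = (d - 2)*(d + 3)*(d + 3)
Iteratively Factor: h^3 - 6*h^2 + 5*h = (h - 5)*(h^2 - h) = (h - 5)*(h - 1)*(h)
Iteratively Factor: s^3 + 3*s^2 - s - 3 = (s + 1)*(s^2 + 2*s - 3) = (s + 1)*(s + 3)*(s - 1)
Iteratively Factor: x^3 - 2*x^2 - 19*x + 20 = (x + 4)*(x^2 - 6*x + 5) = (x - 1)*(x + 4)*(x - 5)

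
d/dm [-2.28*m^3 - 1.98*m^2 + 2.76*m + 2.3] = -6.84*m^2 - 3.96*m + 2.76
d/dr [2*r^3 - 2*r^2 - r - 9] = 6*r^2 - 4*r - 1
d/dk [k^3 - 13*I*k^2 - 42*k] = 3*k^2 - 26*I*k - 42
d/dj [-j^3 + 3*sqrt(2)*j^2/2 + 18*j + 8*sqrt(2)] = -3*j^2 + 3*sqrt(2)*j + 18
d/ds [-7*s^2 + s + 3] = 1 - 14*s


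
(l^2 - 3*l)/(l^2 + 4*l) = (l - 3)/(l + 4)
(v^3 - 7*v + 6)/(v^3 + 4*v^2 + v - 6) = (v - 2)/(v + 2)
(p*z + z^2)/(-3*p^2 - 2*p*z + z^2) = z/(-3*p + z)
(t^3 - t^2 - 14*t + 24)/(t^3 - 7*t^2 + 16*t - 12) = (t + 4)/(t - 2)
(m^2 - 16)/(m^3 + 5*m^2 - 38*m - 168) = (m - 4)/(m^2 + m - 42)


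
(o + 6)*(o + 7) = o^2 + 13*o + 42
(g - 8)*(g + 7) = g^2 - g - 56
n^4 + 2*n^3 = n^3*(n + 2)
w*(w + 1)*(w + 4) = w^3 + 5*w^2 + 4*w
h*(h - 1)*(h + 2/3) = h^3 - h^2/3 - 2*h/3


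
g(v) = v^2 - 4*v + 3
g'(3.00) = 2.00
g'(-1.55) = -7.10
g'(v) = 2*v - 4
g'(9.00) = 14.00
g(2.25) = -0.94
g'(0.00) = -4.00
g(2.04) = -1.00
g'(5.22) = 6.44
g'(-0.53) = -5.06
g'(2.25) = 0.50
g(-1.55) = 11.60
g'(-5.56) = -15.12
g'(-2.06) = -8.12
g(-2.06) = 15.48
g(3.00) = 0.00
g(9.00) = 48.00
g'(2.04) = 0.08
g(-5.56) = 56.15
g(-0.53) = 5.40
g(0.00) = 3.00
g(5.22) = 9.37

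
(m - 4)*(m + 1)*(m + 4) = m^3 + m^2 - 16*m - 16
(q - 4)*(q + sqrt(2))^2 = q^3 - 4*q^2 + 2*sqrt(2)*q^2 - 8*sqrt(2)*q + 2*q - 8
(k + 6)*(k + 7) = k^2 + 13*k + 42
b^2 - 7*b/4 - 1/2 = (b - 2)*(b + 1/4)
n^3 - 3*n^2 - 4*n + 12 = (n - 3)*(n - 2)*(n + 2)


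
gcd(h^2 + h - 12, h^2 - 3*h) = h - 3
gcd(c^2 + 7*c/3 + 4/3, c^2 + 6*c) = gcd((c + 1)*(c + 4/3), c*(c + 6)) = 1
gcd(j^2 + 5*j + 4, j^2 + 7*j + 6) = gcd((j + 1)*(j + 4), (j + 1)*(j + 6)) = j + 1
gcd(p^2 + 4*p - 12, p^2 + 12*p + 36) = p + 6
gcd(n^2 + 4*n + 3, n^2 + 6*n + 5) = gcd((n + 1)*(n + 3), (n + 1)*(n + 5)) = n + 1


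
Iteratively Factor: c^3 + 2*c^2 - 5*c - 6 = (c + 1)*(c^2 + c - 6) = (c - 2)*(c + 1)*(c + 3)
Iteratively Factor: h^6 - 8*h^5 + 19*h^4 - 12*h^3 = (h)*(h^5 - 8*h^4 + 19*h^3 - 12*h^2) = h*(h - 3)*(h^4 - 5*h^3 + 4*h^2) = h*(h - 3)*(h - 1)*(h^3 - 4*h^2) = h*(h - 4)*(h - 3)*(h - 1)*(h^2) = h^2*(h - 4)*(h - 3)*(h - 1)*(h)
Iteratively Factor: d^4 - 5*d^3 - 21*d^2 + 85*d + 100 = (d + 4)*(d^3 - 9*d^2 + 15*d + 25) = (d - 5)*(d + 4)*(d^2 - 4*d - 5) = (d - 5)^2*(d + 4)*(d + 1)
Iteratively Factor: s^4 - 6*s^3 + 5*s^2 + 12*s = (s + 1)*(s^3 - 7*s^2 + 12*s) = (s - 3)*(s + 1)*(s^2 - 4*s) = (s - 4)*(s - 3)*(s + 1)*(s)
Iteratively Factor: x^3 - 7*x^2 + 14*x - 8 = (x - 2)*(x^2 - 5*x + 4) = (x - 2)*(x - 1)*(x - 4)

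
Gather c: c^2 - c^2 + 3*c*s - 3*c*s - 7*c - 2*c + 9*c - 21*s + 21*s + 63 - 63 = 0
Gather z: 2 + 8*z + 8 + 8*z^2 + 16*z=8*z^2 + 24*z + 10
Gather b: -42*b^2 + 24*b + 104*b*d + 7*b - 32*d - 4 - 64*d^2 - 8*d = -42*b^2 + b*(104*d + 31) - 64*d^2 - 40*d - 4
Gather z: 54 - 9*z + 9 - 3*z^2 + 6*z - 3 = -3*z^2 - 3*z + 60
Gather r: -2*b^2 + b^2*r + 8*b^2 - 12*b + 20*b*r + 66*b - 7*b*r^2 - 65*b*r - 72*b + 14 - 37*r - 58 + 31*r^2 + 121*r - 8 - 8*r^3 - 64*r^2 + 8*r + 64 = 6*b^2 - 18*b - 8*r^3 + r^2*(-7*b - 33) + r*(b^2 - 45*b + 92) + 12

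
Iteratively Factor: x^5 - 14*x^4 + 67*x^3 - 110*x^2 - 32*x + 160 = (x - 2)*(x^4 - 12*x^3 + 43*x^2 - 24*x - 80) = (x - 4)*(x - 2)*(x^3 - 8*x^2 + 11*x + 20) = (x - 4)*(x - 2)*(x + 1)*(x^2 - 9*x + 20) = (x - 4)^2*(x - 2)*(x + 1)*(x - 5)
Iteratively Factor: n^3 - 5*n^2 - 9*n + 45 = (n - 3)*(n^2 - 2*n - 15) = (n - 3)*(n + 3)*(n - 5)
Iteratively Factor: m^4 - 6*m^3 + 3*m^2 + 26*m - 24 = (m - 4)*(m^3 - 2*m^2 - 5*m + 6) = (m - 4)*(m + 2)*(m^2 - 4*m + 3) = (m - 4)*(m - 1)*(m + 2)*(m - 3)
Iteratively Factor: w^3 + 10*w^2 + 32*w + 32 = (w + 2)*(w^2 + 8*w + 16) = (w + 2)*(w + 4)*(w + 4)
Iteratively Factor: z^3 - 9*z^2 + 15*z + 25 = (z + 1)*(z^2 - 10*z + 25) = (z - 5)*(z + 1)*(z - 5)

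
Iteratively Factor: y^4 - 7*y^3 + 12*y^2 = (y)*(y^3 - 7*y^2 + 12*y) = y*(y - 3)*(y^2 - 4*y) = y*(y - 4)*(y - 3)*(y)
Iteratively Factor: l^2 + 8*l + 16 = (l + 4)*(l + 4)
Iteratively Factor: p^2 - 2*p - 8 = (p + 2)*(p - 4)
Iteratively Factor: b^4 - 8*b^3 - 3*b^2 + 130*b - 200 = (b + 4)*(b^3 - 12*b^2 + 45*b - 50) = (b - 2)*(b + 4)*(b^2 - 10*b + 25) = (b - 5)*(b - 2)*(b + 4)*(b - 5)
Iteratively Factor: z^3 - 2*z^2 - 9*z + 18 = (z - 3)*(z^2 + z - 6) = (z - 3)*(z - 2)*(z + 3)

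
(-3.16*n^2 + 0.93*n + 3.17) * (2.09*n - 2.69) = -6.6044*n^3 + 10.4441*n^2 + 4.1236*n - 8.5273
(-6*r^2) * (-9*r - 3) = 54*r^3 + 18*r^2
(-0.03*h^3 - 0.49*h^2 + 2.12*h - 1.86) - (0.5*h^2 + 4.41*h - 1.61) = -0.03*h^3 - 0.99*h^2 - 2.29*h - 0.25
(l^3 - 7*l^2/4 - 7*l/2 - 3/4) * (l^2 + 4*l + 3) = l^5 + 9*l^4/4 - 15*l^3/2 - 20*l^2 - 27*l/2 - 9/4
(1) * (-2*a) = -2*a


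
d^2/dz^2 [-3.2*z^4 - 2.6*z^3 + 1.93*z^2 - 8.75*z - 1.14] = -38.4*z^2 - 15.6*z + 3.86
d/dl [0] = 0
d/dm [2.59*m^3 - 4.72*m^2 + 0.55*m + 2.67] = 7.77*m^2 - 9.44*m + 0.55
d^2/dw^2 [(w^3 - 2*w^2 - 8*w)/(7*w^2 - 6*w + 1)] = 2*(-447*w^3 + 24*w^2 + 171*w - 50)/(343*w^6 - 882*w^5 + 903*w^4 - 468*w^3 + 129*w^2 - 18*w + 1)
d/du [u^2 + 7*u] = 2*u + 7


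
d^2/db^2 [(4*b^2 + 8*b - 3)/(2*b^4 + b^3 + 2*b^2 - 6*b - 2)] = 4*(24*b^8 + 108*b^7 - 2*b^6 + 159*b^5 + 237*b^4 + 264*b^3 + 45*b^2 + 93*b - 100)/(8*b^12 + 12*b^11 + 30*b^10 - 47*b^9 - 66*b^8 - 174*b^7 + 98*b^6 + 156*b^5 + 288*b^4 - 60*b^3 - 192*b^2 - 72*b - 8)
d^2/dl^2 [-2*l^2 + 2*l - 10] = -4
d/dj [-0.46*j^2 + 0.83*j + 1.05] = 0.83 - 0.92*j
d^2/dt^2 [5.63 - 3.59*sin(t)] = 3.59*sin(t)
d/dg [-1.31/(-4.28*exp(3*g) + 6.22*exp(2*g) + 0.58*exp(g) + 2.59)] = (-16.8204*exp(2*g) + 16.2964*exp(g) + 0.7598)*exp(g)/(-4.28*exp(3*g) + 6.22*exp(2*g) + 0.58*exp(g) + 2.59)^2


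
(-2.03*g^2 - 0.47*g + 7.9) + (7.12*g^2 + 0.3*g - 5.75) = 5.09*g^2 - 0.17*g + 2.15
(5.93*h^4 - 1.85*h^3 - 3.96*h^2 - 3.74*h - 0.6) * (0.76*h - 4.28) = 4.5068*h^5 - 26.7864*h^4 + 4.9084*h^3 + 14.1064*h^2 + 15.5512*h + 2.568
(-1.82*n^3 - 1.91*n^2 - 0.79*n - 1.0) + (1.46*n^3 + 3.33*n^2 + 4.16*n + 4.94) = -0.36*n^3 + 1.42*n^2 + 3.37*n + 3.94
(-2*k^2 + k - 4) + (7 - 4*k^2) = -6*k^2 + k + 3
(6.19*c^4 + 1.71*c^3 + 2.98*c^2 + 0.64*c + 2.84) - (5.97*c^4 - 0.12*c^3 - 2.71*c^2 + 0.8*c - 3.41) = 0.220000000000001*c^4 + 1.83*c^3 + 5.69*c^2 - 0.16*c + 6.25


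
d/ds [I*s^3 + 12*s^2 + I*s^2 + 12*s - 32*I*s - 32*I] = 3*I*s^2 + 2*s*(12 + I) + 12 - 32*I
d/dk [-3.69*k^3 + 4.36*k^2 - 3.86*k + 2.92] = -11.07*k^2 + 8.72*k - 3.86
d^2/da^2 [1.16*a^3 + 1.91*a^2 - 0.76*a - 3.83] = 6.96*a + 3.82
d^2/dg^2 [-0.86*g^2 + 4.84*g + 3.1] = -1.72000000000000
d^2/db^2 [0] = 0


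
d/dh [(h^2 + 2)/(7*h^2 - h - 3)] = (-h^2 - 34*h + 2)/(49*h^4 - 14*h^3 - 41*h^2 + 6*h + 9)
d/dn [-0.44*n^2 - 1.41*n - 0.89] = -0.88*n - 1.41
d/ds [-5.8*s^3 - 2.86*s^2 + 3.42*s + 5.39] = -17.4*s^2 - 5.72*s + 3.42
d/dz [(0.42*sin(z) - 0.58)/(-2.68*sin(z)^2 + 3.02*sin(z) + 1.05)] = (1.1256*sin(z)^2 - 3.1088*sin(z) + 2.1926)*cos(z)/(7.1824*sin(z)^4 - 16.1872*sin(z)^3 + 3.4924*sin(z)^2 + 6.342*sin(z) + 1.1025)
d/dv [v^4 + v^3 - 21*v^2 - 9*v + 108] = 4*v^3 + 3*v^2 - 42*v - 9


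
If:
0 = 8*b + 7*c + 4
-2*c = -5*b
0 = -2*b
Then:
No Solution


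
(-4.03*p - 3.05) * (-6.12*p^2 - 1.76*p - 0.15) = 24.6636*p^3 + 25.7588*p^2 + 5.9725*p + 0.4575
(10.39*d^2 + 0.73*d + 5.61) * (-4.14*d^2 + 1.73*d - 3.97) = -43.0146*d^4 + 14.9525*d^3 - 63.2108*d^2 + 6.8072*d - 22.2717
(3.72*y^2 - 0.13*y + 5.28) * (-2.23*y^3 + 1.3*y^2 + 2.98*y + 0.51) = -8.2956*y^5 + 5.1259*y^4 - 0.857799999999999*y^3 + 8.3738*y^2 + 15.6681*y + 2.6928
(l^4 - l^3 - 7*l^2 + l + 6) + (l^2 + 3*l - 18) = l^4 - l^3 - 6*l^2 + 4*l - 12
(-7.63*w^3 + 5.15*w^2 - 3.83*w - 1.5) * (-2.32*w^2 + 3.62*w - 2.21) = 17.7016*w^5 - 39.5686*w^4 + 44.3909*w^3 - 21.7661*w^2 + 3.0343*w + 3.315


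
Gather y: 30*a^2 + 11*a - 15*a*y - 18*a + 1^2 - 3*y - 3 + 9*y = 30*a^2 - 7*a + y*(6 - 15*a) - 2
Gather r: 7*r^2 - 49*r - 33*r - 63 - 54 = 7*r^2 - 82*r - 117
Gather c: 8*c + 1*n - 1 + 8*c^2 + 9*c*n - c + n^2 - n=8*c^2 + c*(9*n + 7) + n^2 - 1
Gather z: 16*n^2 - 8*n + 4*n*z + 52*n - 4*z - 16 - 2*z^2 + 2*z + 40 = 16*n^2 + 44*n - 2*z^2 + z*(4*n - 2) + 24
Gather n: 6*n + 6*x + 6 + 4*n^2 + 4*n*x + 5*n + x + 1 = 4*n^2 + n*(4*x + 11) + 7*x + 7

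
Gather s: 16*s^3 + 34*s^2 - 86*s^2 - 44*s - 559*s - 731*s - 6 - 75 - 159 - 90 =16*s^3 - 52*s^2 - 1334*s - 330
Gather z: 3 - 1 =2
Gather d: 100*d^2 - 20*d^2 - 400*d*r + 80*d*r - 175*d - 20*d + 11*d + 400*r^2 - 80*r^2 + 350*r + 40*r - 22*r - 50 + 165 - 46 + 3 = 80*d^2 + d*(-320*r - 184) + 320*r^2 + 368*r + 72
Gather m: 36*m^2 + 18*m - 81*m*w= 36*m^2 + m*(18 - 81*w)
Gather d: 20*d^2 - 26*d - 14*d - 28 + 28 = 20*d^2 - 40*d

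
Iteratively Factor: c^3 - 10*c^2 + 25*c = (c)*(c^2 - 10*c + 25) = c*(c - 5)*(c - 5)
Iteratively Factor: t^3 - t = (t - 1)*(t^2 + t) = t*(t - 1)*(t + 1)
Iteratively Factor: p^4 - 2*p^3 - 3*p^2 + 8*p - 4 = (p + 2)*(p^3 - 4*p^2 + 5*p - 2) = (p - 1)*(p + 2)*(p^2 - 3*p + 2) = (p - 1)^2*(p + 2)*(p - 2)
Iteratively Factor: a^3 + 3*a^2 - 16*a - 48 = (a + 3)*(a^2 - 16) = (a - 4)*(a + 3)*(a + 4)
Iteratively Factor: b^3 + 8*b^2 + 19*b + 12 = (b + 4)*(b^2 + 4*b + 3) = (b + 1)*(b + 4)*(b + 3)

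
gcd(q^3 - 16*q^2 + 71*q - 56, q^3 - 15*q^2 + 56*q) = q^2 - 15*q + 56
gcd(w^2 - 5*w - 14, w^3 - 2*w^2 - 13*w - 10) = w + 2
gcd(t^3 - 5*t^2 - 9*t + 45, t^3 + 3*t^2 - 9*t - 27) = t^2 - 9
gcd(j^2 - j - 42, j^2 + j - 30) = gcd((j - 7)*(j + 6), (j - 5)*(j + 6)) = j + 6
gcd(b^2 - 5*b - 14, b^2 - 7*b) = b - 7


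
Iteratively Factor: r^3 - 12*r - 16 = (r + 2)*(r^2 - 2*r - 8) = (r - 4)*(r + 2)*(r + 2)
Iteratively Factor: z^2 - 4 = (z + 2)*(z - 2)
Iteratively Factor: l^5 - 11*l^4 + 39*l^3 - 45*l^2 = (l)*(l^4 - 11*l^3 + 39*l^2 - 45*l) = l*(l - 3)*(l^3 - 8*l^2 + 15*l) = l*(l - 3)^2*(l^2 - 5*l) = l*(l - 5)*(l - 3)^2*(l)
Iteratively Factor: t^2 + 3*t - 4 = (t - 1)*(t + 4)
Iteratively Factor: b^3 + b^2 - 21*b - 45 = (b + 3)*(b^2 - 2*b - 15) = (b + 3)^2*(b - 5)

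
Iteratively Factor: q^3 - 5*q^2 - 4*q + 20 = (q - 5)*(q^2 - 4) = (q - 5)*(q + 2)*(q - 2)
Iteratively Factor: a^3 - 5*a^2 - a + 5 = (a + 1)*(a^2 - 6*a + 5) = (a - 5)*(a + 1)*(a - 1)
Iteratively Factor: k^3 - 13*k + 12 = (k - 1)*(k^2 + k - 12) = (k - 3)*(k - 1)*(k + 4)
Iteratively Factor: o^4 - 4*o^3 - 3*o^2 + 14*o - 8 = (o - 1)*(o^3 - 3*o^2 - 6*o + 8) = (o - 4)*(o - 1)*(o^2 + o - 2) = (o - 4)*(o - 1)*(o + 2)*(o - 1)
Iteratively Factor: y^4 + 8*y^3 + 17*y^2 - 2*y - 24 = (y + 4)*(y^3 + 4*y^2 + y - 6) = (y + 3)*(y + 4)*(y^2 + y - 2) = (y - 1)*(y + 3)*(y + 4)*(y + 2)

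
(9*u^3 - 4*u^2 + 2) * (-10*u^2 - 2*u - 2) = -90*u^5 + 22*u^4 - 10*u^3 - 12*u^2 - 4*u - 4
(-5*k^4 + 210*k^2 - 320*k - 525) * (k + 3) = -5*k^5 - 15*k^4 + 210*k^3 + 310*k^2 - 1485*k - 1575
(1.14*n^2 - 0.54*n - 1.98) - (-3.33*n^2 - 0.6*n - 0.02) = 4.47*n^2 + 0.0599999999999999*n - 1.96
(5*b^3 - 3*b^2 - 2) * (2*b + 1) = 10*b^4 - b^3 - 3*b^2 - 4*b - 2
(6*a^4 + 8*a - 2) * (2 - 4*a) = -24*a^5 + 12*a^4 - 32*a^2 + 24*a - 4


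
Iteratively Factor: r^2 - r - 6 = (r + 2)*(r - 3)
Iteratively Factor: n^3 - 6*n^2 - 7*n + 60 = (n - 4)*(n^2 - 2*n - 15) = (n - 4)*(n + 3)*(n - 5)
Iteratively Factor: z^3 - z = (z - 1)*(z^2 + z) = z*(z - 1)*(z + 1)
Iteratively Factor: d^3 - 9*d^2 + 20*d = (d - 5)*(d^2 - 4*d) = (d - 5)*(d - 4)*(d)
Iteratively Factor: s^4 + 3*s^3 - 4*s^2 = (s)*(s^3 + 3*s^2 - 4*s) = s*(s + 4)*(s^2 - s) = s*(s - 1)*(s + 4)*(s)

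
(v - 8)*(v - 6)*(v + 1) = v^3 - 13*v^2 + 34*v + 48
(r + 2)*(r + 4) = r^2 + 6*r + 8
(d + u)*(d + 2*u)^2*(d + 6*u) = d^4 + 11*d^3*u + 38*d^2*u^2 + 52*d*u^3 + 24*u^4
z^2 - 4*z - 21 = (z - 7)*(z + 3)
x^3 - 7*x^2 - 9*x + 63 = (x - 7)*(x - 3)*(x + 3)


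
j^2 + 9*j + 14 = (j + 2)*(j + 7)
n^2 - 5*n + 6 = (n - 3)*(n - 2)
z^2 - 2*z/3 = z*(z - 2/3)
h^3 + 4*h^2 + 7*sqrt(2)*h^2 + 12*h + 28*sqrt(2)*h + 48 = (h + 4)*(h + sqrt(2))*(h + 6*sqrt(2))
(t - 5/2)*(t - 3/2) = t^2 - 4*t + 15/4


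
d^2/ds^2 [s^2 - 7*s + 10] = 2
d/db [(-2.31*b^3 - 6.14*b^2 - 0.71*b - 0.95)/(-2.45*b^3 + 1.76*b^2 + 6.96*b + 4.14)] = (-19.1086*b^4 - 35.6342*b^3 - 77.1575*b^2 - 47.4952*b + 3.6726)/(6.0025*b^6 - 8.624*b^5 - 31.0064*b^4 + 4.2132*b^3 + 63.0144*b^2 + 57.6288*b + 17.1396)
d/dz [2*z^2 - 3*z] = 4*z - 3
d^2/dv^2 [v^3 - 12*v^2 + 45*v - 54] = 6*v - 24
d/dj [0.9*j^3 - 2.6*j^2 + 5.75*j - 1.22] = 2.7*j^2 - 5.2*j + 5.75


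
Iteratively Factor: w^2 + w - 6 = (w + 3)*(w - 2)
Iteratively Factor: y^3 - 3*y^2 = (y)*(y^2 - 3*y) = y*(y - 3)*(y)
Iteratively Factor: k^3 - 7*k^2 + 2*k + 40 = (k + 2)*(k^2 - 9*k + 20) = (k - 4)*(k + 2)*(k - 5)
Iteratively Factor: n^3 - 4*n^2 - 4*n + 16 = (n + 2)*(n^2 - 6*n + 8) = (n - 2)*(n + 2)*(n - 4)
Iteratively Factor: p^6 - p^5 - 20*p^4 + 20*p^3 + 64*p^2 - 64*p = (p - 4)*(p^5 + 3*p^4 - 8*p^3 - 12*p^2 + 16*p) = (p - 4)*(p - 1)*(p^4 + 4*p^3 - 4*p^2 - 16*p) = (p - 4)*(p - 1)*(p + 4)*(p^3 - 4*p) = p*(p - 4)*(p - 1)*(p + 4)*(p^2 - 4) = p*(p - 4)*(p - 1)*(p + 2)*(p + 4)*(p - 2)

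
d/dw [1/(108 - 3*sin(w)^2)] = 2*sin(w)*cos(w)/(3*(sin(w)^2 - 36)^2)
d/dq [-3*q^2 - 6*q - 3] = -6*q - 6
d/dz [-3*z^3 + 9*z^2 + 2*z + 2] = -9*z^2 + 18*z + 2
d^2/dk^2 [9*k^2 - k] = 18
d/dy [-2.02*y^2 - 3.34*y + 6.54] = -4.04*y - 3.34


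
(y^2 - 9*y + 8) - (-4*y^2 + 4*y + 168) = 5*y^2 - 13*y - 160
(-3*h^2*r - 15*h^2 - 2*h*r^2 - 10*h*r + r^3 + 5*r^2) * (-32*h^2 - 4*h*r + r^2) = 96*h^4*r + 480*h^4 + 76*h^3*r^2 + 380*h^3*r - 27*h^2*r^3 - 135*h^2*r^2 - 6*h*r^4 - 30*h*r^3 + r^5 + 5*r^4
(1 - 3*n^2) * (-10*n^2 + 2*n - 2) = 30*n^4 - 6*n^3 - 4*n^2 + 2*n - 2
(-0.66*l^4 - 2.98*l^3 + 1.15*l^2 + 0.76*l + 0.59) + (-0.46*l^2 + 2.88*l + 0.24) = -0.66*l^4 - 2.98*l^3 + 0.69*l^2 + 3.64*l + 0.83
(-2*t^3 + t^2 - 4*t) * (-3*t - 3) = 6*t^4 + 3*t^3 + 9*t^2 + 12*t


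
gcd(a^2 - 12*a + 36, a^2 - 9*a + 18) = a - 6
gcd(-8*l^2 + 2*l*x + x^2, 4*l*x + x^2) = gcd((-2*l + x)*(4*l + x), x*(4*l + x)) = 4*l + x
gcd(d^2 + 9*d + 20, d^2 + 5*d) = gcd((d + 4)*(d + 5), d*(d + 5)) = d + 5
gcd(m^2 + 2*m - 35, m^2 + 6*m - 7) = m + 7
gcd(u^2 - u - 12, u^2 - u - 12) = u^2 - u - 12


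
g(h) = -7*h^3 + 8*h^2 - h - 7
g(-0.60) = -2.01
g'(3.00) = -142.00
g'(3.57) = -211.52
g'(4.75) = -398.81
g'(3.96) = -266.95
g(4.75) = -581.45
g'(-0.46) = -12.80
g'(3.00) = -142.00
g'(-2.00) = -117.00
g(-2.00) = 83.00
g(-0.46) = -4.17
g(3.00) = -127.00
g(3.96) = -320.20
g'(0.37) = 2.05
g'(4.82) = -411.76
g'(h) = -21*h^2 + 16*h - 1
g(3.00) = -127.00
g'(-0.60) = -18.16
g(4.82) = -609.82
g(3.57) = -227.11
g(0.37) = -6.63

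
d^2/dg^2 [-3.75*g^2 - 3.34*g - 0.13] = -7.50000000000000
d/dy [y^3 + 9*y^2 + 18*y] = 3*y^2 + 18*y + 18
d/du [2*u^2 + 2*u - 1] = 4*u + 2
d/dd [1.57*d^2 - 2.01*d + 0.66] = 3.14*d - 2.01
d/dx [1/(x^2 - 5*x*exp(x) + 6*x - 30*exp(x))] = (5*x*exp(x) - 2*x + 35*exp(x) - 6)/(x^2 - 5*x*exp(x) + 6*x - 30*exp(x))^2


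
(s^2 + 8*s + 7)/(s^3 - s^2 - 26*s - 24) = (s + 7)/(s^2 - 2*s - 24)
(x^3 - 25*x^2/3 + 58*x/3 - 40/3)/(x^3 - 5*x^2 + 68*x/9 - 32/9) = 3*(x^2 - 7*x + 10)/(3*x^2 - 11*x + 8)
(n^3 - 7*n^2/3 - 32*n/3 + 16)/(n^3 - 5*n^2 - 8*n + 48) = (n - 4/3)/(n - 4)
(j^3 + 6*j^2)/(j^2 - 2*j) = j*(j + 6)/(j - 2)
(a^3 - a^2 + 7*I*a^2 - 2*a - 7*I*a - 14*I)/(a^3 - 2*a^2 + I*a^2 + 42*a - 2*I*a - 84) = (a + 1)/(a - 6*I)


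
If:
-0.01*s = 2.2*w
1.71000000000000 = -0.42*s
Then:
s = -4.07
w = 0.02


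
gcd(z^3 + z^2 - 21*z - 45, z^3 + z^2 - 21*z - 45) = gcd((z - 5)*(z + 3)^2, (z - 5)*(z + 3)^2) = z^3 + z^2 - 21*z - 45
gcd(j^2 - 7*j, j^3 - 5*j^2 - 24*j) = j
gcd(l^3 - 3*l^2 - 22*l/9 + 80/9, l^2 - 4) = l - 2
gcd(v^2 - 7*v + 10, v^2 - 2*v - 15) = v - 5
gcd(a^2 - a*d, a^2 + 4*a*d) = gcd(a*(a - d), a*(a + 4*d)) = a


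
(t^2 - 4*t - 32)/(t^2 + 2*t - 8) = (t - 8)/(t - 2)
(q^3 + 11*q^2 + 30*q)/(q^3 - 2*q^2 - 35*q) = (q + 6)/(q - 7)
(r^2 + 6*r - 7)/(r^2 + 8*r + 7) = (r - 1)/(r + 1)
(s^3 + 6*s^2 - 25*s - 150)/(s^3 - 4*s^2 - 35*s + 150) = (s + 5)/(s - 5)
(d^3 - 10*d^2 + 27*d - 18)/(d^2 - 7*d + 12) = (d^2 - 7*d + 6)/(d - 4)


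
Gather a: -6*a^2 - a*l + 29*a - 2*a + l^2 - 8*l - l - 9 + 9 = -6*a^2 + a*(27 - l) + l^2 - 9*l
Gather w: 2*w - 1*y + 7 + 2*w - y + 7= 4*w - 2*y + 14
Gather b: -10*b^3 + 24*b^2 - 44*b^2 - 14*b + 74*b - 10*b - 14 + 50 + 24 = -10*b^3 - 20*b^2 + 50*b + 60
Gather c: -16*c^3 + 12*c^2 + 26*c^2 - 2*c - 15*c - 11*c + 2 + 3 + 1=-16*c^3 + 38*c^2 - 28*c + 6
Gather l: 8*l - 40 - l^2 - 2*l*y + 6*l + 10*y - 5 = -l^2 + l*(14 - 2*y) + 10*y - 45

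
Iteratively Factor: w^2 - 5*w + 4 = (w - 1)*(w - 4)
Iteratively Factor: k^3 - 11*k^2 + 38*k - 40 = (k - 5)*(k^2 - 6*k + 8) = (k - 5)*(k - 4)*(k - 2)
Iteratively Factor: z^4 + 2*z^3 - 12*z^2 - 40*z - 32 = (z - 4)*(z^3 + 6*z^2 + 12*z + 8) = (z - 4)*(z + 2)*(z^2 + 4*z + 4) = (z - 4)*(z + 2)^2*(z + 2)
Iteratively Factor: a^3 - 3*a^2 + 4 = (a - 2)*(a^2 - a - 2) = (a - 2)*(a + 1)*(a - 2)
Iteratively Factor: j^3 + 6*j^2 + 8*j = (j)*(j^2 + 6*j + 8) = j*(j + 4)*(j + 2)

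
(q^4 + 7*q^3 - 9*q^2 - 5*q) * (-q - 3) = -q^5 - 10*q^4 - 12*q^3 + 32*q^2 + 15*q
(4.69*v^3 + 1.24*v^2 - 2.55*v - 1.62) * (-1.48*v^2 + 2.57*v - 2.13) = -6.9412*v^5 + 10.2181*v^4 - 3.0289*v^3 - 6.7971*v^2 + 1.2681*v + 3.4506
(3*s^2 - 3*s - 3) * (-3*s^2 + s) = -9*s^4 + 12*s^3 + 6*s^2 - 3*s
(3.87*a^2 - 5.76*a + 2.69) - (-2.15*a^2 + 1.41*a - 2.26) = 6.02*a^2 - 7.17*a + 4.95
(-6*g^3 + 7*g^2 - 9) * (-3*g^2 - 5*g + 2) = 18*g^5 + 9*g^4 - 47*g^3 + 41*g^2 + 45*g - 18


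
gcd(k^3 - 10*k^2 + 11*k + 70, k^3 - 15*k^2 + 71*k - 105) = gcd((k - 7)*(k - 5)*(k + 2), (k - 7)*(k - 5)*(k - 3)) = k^2 - 12*k + 35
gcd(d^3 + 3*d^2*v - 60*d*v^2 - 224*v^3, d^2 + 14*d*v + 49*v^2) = d + 7*v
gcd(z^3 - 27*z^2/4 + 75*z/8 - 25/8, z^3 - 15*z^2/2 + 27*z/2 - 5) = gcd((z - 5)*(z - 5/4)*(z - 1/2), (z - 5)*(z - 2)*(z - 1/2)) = z^2 - 11*z/2 + 5/2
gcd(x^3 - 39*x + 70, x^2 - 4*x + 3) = 1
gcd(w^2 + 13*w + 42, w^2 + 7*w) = w + 7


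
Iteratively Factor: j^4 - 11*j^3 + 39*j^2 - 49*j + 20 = (j - 4)*(j^3 - 7*j^2 + 11*j - 5) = (j - 4)*(j - 1)*(j^2 - 6*j + 5) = (j - 4)*(j - 1)^2*(j - 5)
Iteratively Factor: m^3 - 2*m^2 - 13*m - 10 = (m + 1)*(m^2 - 3*m - 10) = (m + 1)*(m + 2)*(m - 5)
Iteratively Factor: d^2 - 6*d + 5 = (d - 1)*(d - 5)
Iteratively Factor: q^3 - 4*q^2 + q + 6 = (q + 1)*(q^2 - 5*q + 6) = (q - 2)*(q + 1)*(q - 3)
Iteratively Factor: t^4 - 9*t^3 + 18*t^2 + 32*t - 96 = (t - 3)*(t^3 - 6*t^2 + 32) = (t - 4)*(t - 3)*(t^2 - 2*t - 8) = (t - 4)^2*(t - 3)*(t + 2)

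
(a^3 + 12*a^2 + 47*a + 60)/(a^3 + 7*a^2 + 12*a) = (a + 5)/a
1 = 1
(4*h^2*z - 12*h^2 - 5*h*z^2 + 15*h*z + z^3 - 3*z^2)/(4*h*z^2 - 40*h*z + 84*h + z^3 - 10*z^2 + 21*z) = (4*h^2 - 5*h*z + z^2)/(4*h*z - 28*h + z^2 - 7*z)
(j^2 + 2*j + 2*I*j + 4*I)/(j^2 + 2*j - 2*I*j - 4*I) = (j + 2*I)/(j - 2*I)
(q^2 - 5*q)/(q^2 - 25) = q/(q + 5)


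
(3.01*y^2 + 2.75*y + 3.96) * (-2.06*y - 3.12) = -6.2006*y^3 - 15.0562*y^2 - 16.7376*y - 12.3552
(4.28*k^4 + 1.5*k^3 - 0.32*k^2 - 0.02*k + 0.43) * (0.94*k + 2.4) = 4.0232*k^5 + 11.682*k^4 + 3.2992*k^3 - 0.7868*k^2 + 0.3562*k + 1.032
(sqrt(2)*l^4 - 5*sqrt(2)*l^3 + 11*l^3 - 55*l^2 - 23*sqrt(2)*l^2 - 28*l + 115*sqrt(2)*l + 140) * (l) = sqrt(2)*l^5 - 5*sqrt(2)*l^4 + 11*l^4 - 55*l^3 - 23*sqrt(2)*l^3 - 28*l^2 + 115*sqrt(2)*l^2 + 140*l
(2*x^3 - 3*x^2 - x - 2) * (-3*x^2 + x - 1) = -6*x^5 + 11*x^4 - 2*x^3 + 8*x^2 - x + 2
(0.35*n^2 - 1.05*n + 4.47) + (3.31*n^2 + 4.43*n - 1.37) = 3.66*n^2 + 3.38*n + 3.1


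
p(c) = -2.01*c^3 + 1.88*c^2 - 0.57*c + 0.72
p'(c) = -6.03*c^2 + 3.76*c - 0.57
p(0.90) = 0.26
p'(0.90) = -2.07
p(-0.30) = 1.11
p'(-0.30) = -2.24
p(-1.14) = 6.79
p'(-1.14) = -12.69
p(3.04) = -40.11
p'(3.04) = -44.87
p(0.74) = 0.51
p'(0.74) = -1.09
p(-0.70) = 2.73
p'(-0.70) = -6.16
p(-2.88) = 65.97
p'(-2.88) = -61.41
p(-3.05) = 76.98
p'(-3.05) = -68.13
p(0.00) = 0.72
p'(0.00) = -0.57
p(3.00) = -38.34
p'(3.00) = -43.56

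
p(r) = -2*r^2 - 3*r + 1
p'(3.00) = -15.00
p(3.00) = -26.00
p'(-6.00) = 21.00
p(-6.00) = -53.00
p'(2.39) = -12.56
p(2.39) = -17.59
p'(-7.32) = 26.28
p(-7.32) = -84.20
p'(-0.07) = -2.72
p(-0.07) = 1.20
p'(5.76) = -26.04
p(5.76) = -82.64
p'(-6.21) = 21.84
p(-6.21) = -57.50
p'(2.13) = -11.52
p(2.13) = -14.46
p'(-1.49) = 2.96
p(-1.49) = 1.03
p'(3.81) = -18.24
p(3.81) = -39.46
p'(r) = -4*r - 3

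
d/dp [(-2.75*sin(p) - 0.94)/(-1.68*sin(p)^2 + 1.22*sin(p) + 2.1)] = (-3.1584*sin(p) + 2.31*cos(2*p) - 6.9382)*cos(p)/(-1.68*sin(p)^2 + 1.22*sin(p) + 2.1)^2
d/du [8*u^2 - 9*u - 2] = 16*u - 9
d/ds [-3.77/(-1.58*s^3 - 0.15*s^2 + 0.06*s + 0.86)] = (-17.8698*s^2 - 1.131*s + 0.2262)/(1.58*s^3 + 0.15*s^2 - 0.06*s - 0.86)^2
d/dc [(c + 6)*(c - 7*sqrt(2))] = 2*c - 7*sqrt(2) + 6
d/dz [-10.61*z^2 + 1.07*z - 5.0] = 1.07 - 21.22*z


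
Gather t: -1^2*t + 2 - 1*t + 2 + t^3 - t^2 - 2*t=t^3 - t^2 - 4*t + 4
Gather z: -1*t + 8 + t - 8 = 0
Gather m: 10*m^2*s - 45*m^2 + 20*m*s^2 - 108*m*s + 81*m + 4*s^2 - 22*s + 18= m^2*(10*s - 45) + m*(20*s^2 - 108*s + 81) + 4*s^2 - 22*s + 18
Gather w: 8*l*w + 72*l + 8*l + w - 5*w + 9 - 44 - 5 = 80*l + w*(8*l - 4) - 40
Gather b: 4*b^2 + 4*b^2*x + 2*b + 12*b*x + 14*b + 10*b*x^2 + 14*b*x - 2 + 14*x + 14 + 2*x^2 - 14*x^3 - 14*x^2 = b^2*(4*x + 4) + b*(10*x^2 + 26*x + 16) - 14*x^3 - 12*x^2 + 14*x + 12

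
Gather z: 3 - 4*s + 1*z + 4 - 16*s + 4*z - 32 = -20*s + 5*z - 25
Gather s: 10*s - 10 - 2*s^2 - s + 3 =-2*s^2 + 9*s - 7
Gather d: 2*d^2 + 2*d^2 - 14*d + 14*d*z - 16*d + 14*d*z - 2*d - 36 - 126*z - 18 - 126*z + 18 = 4*d^2 + d*(28*z - 32) - 252*z - 36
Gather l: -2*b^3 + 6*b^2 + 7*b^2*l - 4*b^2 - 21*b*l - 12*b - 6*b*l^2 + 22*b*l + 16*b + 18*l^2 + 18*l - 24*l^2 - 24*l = -2*b^3 + 2*b^2 + 4*b + l^2*(-6*b - 6) + l*(7*b^2 + b - 6)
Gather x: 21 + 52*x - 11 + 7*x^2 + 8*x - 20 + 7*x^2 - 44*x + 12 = 14*x^2 + 16*x + 2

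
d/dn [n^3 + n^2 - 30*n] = 3*n^2 + 2*n - 30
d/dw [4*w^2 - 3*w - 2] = 8*w - 3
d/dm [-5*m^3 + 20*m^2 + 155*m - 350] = -15*m^2 + 40*m + 155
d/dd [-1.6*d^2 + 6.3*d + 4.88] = 6.3 - 3.2*d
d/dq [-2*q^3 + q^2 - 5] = 2*q*(1 - 3*q)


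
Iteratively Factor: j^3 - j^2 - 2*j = (j - 2)*(j^2 + j) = j*(j - 2)*(j + 1)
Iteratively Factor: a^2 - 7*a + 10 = (a - 2)*(a - 5)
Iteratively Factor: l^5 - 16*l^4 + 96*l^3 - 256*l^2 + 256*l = (l)*(l^4 - 16*l^3 + 96*l^2 - 256*l + 256) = l*(l - 4)*(l^3 - 12*l^2 + 48*l - 64) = l*(l - 4)^2*(l^2 - 8*l + 16) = l*(l - 4)^3*(l - 4)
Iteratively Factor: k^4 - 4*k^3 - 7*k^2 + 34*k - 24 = (k - 2)*(k^3 - 2*k^2 - 11*k + 12) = (k - 4)*(k - 2)*(k^2 + 2*k - 3) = (k - 4)*(k - 2)*(k - 1)*(k + 3)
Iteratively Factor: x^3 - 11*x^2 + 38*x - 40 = (x - 2)*(x^2 - 9*x + 20) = (x - 4)*(x - 2)*(x - 5)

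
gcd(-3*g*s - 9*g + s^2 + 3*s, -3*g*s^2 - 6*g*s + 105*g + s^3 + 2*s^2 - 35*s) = -3*g + s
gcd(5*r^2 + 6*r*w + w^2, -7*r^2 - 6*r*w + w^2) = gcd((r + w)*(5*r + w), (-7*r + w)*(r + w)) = r + w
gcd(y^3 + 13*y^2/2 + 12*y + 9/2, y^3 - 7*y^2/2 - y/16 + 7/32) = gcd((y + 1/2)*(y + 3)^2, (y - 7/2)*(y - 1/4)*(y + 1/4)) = 1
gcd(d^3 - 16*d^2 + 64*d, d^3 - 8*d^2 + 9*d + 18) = 1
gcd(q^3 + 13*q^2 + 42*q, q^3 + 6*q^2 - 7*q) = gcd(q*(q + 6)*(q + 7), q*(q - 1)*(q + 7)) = q^2 + 7*q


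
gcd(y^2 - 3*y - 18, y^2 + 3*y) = y + 3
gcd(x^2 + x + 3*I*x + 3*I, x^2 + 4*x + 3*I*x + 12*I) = x + 3*I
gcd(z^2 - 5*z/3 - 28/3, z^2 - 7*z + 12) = z - 4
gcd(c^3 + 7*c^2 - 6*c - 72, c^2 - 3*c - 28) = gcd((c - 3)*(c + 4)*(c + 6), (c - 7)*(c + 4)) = c + 4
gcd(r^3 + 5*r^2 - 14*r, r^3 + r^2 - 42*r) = r^2 + 7*r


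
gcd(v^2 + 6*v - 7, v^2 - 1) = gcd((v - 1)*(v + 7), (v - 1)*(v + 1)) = v - 1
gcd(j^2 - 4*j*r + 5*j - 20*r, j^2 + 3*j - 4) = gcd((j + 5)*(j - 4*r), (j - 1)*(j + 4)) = 1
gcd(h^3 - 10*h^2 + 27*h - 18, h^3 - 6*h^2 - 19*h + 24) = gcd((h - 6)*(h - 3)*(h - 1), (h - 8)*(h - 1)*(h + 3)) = h - 1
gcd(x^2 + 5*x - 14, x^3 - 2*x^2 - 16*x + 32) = x - 2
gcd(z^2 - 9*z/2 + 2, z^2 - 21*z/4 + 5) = z - 4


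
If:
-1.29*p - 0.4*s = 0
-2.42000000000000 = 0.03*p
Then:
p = -80.67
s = 260.15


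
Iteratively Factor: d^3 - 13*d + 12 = (d - 1)*(d^2 + d - 12) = (d - 3)*(d - 1)*(d + 4)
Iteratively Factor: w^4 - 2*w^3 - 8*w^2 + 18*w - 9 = (w - 1)*(w^3 - w^2 - 9*w + 9) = (w - 1)^2*(w^2 - 9) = (w - 1)^2*(w + 3)*(w - 3)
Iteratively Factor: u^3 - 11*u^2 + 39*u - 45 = (u - 3)*(u^2 - 8*u + 15) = (u - 3)^2*(u - 5)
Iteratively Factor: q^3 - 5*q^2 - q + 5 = (q + 1)*(q^2 - 6*q + 5) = (q - 5)*(q + 1)*(q - 1)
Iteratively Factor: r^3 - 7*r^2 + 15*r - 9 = (r - 3)*(r^2 - 4*r + 3) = (r - 3)*(r - 1)*(r - 3)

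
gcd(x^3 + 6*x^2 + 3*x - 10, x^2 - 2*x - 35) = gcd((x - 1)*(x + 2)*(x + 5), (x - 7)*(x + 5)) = x + 5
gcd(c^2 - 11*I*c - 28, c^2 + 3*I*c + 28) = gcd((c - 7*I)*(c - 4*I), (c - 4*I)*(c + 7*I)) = c - 4*I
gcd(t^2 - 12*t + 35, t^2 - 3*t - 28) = t - 7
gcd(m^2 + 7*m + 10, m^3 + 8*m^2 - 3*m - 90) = m + 5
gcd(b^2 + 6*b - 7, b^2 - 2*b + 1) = b - 1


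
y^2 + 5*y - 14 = (y - 2)*(y + 7)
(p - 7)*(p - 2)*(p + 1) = p^3 - 8*p^2 + 5*p + 14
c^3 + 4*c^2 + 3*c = c*(c + 1)*(c + 3)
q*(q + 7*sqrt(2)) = q^2 + 7*sqrt(2)*q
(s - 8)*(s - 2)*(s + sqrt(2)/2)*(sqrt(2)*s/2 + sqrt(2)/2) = sqrt(2)*s^4/2 - 9*sqrt(2)*s^3/2 + s^3/2 - 9*s^2/2 + 3*sqrt(2)*s^2 + 3*s + 8*sqrt(2)*s + 8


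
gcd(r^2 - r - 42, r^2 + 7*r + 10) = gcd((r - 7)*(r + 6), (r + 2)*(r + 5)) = 1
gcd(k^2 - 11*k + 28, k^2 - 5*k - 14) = k - 7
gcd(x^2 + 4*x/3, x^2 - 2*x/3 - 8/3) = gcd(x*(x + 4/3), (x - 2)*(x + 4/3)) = x + 4/3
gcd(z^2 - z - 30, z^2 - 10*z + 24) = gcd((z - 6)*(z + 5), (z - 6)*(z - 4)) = z - 6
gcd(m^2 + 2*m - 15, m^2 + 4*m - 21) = m - 3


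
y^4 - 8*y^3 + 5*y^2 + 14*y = y*(y - 7)*(y - 2)*(y + 1)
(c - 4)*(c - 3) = c^2 - 7*c + 12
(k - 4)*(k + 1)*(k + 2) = k^3 - k^2 - 10*k - 8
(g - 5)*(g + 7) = g^2 + 2*g - 35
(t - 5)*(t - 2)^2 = t^3 - 9*t^2 + 24*t - 20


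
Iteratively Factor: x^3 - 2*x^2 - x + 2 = (x - 1)*(x^2 - x - 2) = (x - 1)*(x + 1)*(x - 2)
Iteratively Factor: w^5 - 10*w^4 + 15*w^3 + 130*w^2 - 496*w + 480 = (w - 3)*(w^4 - 7*w^3 - 6*w^2 + 112*w - 160) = (w - 5)*(w - 3)*(w^3 - 2*w^2 - 16*w + 32) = (w - 5)*(w - 3)*(w - 2)*(w^2 - 16) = (w - 5)*(w - 3)*(w - 2)*(w + 4)*(w - 4)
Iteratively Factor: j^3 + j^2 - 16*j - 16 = (j + 1)*(j^2 - 16) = (j + 1)*(j + 4)*(j - 4)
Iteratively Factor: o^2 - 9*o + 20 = (o - 5)*(o - 4)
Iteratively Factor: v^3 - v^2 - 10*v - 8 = (v + 1)*(v^2 - 2*v - 8) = (v + 1)*(v + 2)*(v - 4)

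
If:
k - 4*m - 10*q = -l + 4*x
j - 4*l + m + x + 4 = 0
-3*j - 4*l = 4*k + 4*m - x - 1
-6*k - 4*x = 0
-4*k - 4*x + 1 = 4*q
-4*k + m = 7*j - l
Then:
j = 83/294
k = -53/147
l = 15/14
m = -79/147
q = 41/588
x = 53/98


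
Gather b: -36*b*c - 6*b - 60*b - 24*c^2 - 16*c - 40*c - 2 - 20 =b*(-36*c - 66) - 24*c^2 - 56*c - 22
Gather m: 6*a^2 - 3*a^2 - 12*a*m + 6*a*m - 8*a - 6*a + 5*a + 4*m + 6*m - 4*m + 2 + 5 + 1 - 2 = 3*a^2 - 9*a + m*(6 - 6*a) + 6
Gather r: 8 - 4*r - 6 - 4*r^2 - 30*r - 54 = -4*r^2 - 34*r - 52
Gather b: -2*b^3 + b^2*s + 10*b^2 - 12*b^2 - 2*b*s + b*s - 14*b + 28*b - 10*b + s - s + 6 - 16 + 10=-2*b^3 + b^2*(s - 2) + b*(4 - s)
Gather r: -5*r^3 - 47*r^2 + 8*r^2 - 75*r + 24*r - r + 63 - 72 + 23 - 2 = -5*r^3 - 39*r^2 - 52*r + 12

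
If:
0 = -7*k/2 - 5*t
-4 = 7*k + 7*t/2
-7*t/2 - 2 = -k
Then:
No Solution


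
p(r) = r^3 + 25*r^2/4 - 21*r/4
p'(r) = 3*r^2 + 25*r/2 - 21/4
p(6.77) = 561.20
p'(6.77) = 216.87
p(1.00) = 2.00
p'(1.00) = 10.25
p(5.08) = 265.72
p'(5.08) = 135.67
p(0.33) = -1.02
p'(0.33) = -0.80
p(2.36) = 35.56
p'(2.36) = 40.96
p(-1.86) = 24.95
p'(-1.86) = -18.12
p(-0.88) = 8.78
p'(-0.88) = -13.93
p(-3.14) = 47.15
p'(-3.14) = -14.92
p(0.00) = 0.00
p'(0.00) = -5.25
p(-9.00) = -175.50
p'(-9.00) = 125.25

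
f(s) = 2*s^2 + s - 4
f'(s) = 4*s + 1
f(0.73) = -2.20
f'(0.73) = 3.92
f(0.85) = -1.70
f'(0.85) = 4.40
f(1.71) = 3.56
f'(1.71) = 7.84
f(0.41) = -3.25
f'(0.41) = 2.64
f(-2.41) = 5.21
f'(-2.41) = -8.64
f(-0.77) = -3.58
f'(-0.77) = -2.08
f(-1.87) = 1.12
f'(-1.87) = -6.48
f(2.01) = 6.09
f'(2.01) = 9.04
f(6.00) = 74.00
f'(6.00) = 25.00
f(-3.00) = 11.00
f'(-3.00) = -11.00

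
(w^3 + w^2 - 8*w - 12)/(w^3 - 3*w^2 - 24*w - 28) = (w - 3)/(w - 7)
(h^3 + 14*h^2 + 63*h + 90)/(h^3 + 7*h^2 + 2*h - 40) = (h^2 + 9*h + 18)/(h^2 + 2*h - 8)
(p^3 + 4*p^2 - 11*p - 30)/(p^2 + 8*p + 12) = (p^2 + 2*p - 15)/(p + 6)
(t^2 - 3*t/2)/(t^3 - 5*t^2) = (t - 3/2)/(t*(t - 5))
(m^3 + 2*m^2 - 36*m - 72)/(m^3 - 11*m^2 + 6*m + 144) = (m^2 + 8*m + 12)/(m^2 - 5*m - 24)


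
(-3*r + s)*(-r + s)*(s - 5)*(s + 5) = 3*r^2*s^2 - 75*r^2 - 4*r*s^3 + 100*r*s + s^4 - 25*s^2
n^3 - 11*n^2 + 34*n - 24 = (n - 6)*(n - 4)*(n - 1)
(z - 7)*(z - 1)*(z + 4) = z^3 - 4*z^2 - 25*z + 28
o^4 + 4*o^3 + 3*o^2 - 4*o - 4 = (o - 1)*(o + 1)*(o + 2)^2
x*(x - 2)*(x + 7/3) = x^3 + x^2/3 - 14*x/3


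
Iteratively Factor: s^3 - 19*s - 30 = (s + 2)*(s^2 - 2*s - 15) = (s + 2)*(s + 3)*(s - 5)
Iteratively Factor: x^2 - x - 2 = (x + 1)*(x - 2)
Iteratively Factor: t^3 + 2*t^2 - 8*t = (t - 2)*(t^2 + 4*t) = (t - 2)*(t + 4)*(t)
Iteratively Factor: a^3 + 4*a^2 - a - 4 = (a + 1)*(a^2 + 3*a - 4) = (a - 1)*(a + 1)*(a + 4)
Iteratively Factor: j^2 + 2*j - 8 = (j - 2)*(j + 4)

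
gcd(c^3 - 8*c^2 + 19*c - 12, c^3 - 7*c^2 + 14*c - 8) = c^2 - 5*c + 4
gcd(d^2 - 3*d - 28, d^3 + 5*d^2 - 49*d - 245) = d - 7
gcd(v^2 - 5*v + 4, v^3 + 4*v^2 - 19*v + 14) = v - 1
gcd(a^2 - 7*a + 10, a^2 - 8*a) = 1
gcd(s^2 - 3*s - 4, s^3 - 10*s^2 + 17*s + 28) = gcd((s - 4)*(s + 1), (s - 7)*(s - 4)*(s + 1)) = s^2 - 3*s - 4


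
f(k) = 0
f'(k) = 0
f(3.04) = 0.00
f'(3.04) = 0.00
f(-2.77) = 0.00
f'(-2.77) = 0.00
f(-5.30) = 0.00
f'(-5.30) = 0.00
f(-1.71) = 0.00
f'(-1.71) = 0.00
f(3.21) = 0.00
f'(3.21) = 0.00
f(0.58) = 0.00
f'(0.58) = 0.00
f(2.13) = 0.00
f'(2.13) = 0.00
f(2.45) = 0.00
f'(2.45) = 0.00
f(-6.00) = 0.00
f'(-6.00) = 0.00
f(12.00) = 0.00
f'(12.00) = 0.00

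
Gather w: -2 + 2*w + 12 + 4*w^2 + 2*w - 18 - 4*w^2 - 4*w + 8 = 0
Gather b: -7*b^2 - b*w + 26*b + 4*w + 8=-7*b^2 + b*(26 - w) + 4*w + 8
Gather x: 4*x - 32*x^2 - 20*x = -32*x^2 - 16*x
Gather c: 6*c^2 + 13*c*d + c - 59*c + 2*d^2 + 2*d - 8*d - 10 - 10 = 6*c^2 + c*(13*d - 58) + 2*d^2 - 6*d - 20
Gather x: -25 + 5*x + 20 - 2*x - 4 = 3*x - 9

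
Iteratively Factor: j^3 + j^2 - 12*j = (j)*(j^2 + j - 12) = j*(j + 4)*(j - 3)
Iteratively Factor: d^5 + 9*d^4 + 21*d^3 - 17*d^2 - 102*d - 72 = (d + 1)*(d^4 + 8*d^3 + 13*d^2 - 30*d - 72) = (d + 1)*(d + 3)*(d^3 + 5*d^2 - 2*d - 24) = (d + 1)*(d + 3)*(d + 4)*(d^2 + d - 6) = (d + 1)*(d + 3)^2*(d + 4)*(d - 2)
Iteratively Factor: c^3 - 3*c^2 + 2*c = (c - 1)*(c^2 - 2*c) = c*(c - 1)*(c - 2)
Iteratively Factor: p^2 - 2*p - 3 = (p - 3)*(p + 1)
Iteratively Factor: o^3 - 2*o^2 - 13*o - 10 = (o + 2)*(o^2 - 4*o - 5) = (o - 5)*(o + 2)*(o + 1)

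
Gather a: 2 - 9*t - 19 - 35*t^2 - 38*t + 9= -35*t^2 - 47*t - 8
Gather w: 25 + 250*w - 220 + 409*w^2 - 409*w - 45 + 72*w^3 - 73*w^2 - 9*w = 72*w^3 + 336*w^2 - 168*w - 240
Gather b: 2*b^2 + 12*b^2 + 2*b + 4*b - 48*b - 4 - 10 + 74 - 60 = 14*b^2 - 42*b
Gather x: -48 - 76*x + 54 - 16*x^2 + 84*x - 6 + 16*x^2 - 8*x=0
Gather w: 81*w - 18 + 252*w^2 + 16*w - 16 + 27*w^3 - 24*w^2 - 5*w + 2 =27*w^3 + 228*w^2 + 92*w - 32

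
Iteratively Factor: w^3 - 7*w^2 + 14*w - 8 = (w - 4)*(w^2 - 3*w + 2) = (w - 4)*(w - 2)*(w - 1)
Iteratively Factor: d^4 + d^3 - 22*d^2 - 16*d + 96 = (d + 4)*(d^3 - 3*d^2 - 10*d + 24) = (d - 2)*(d + 4)*(d^2 - d - 12) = (d - 4)*(d - 2)*(d + 4)*(d + 3)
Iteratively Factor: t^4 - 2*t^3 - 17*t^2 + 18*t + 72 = (t + 3)*(t^3 - 5*t^2 - 2*t + 24) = (t - 3)*(t + 3)*(t^2 - 2*t - 8) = (t - 4)*(t - 3)*(t + 3)*(t + 2)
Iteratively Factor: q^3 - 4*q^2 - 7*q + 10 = (q + 2)*(q^2 - 6*q + 5) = (q - 5)*(q + 2)*(q - 1)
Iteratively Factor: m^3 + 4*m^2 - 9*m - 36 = (m + 4)*(m^2 - 9) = (m + 3)*(m + 4)*(m - 3)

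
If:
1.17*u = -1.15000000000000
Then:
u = -0.98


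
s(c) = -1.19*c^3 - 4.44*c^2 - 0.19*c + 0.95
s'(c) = -3.57*c^2 - 8.88*c - 0.19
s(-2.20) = -7.45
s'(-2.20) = 2.07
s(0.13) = 0.85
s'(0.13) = -1.40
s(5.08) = -270.60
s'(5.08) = -137.43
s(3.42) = -99.23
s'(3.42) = -72.32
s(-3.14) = -5.39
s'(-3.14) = -7.51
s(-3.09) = -5.75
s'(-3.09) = -6.84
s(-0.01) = 0.95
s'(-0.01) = -0.10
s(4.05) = -151.70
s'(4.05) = -94.71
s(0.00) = 0.95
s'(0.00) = -0.19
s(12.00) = -2697.01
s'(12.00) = -620.83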